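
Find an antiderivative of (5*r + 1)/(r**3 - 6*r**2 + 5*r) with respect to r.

log(r)/5 + 13*log(r - 5)/10 - 3*log(r - 1)/2 + C

Factor the denominator: r*(r - 5)*(r - 1).
Partial-fraction decomposition: -3/(2*(r - 1)) + 13/(10*(r - 5)) + 1/(5*r).
Integrate each term: A/(r−a) contributes A·log|r−a|.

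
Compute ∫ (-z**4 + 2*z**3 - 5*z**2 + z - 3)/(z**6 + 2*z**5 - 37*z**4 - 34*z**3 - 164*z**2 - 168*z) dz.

Factor the denominator: z*(z - 6)*(z + 1)*(z + 7)*(z**2 + 4).
Partial-fraction decomposition: -(121*z - 158)/(4240*(z**2 + 4)) + 557/(4823*(z + 7)) - 2/(35*(z + 1)) - 347/(7280*(z - 6)) + 1/(56*z).
Integrate each term; A/(z−a) gives A·log|z−a|; the (Bz+D)/(z²+p²) term gives a log and an atan.

log(z)/56 - 347*log(z - 6)/7280 - 2*log(z + 1)/35 + 557*log(z + 7)/4823 - 121*log(z**2 + 4)/8480 + 79*atan(z/2)/4240 + C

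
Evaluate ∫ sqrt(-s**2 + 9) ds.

s*sqrt(-s**2 + 9)/2 + 9*asin(s/3)/2 + C

Substitute s = 3·sin(θ), so ds = 3·cos(θ) dθ and the radical becomes sqrt(-s**2 + 9) = 3·cos(θ) by the Pythagorean identity.
Integrate the resulting trig expression in θ, then back-substitute θ = asin(s/3), sin(θ) = s/3, cos(θ) = sqrt(-s**2 + 9)/3 (absorbing any constant into C).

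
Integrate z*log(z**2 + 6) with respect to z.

Let u = z**2 + 6, so du = (2*z) dz.
The integral becomes (1/2)·∫ log(u) du; integrate by parts with u′=log(u), dv′=du.

z**2*log(z**2 + 6)/2 - z**2/2 + 3*log(z**2 + 6) + C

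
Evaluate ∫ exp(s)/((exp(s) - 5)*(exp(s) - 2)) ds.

log(exp(s) - 5)/3 - log(exp(s) - 2)/3 + C

Let u = e^s, du = e^s ds.
The integral becomes ∫ du/((u-2)(u-5)); decompose into partial fractions.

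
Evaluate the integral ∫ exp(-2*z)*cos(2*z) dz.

exp(-2*z)*sin(2*z)/4 - exp(-2*z)*cos(2*z)/4 + C

Let I denote the integral. Integrate by parts with u = cos(2*z), dv = exp(-2*z) dz, so v = -exp(-2*z)/2: I = -exp(-2*z)*cos(2*z)/2 − ∫ exp(-2*z)*sin(2*z) dz.
Apply parts again with u = sin(2*z), dv = exp(-2*z) dz: ∫ exp(-2*z)*sin(2*z) dz = -exp(-2*z)*sin(2*z)/2 + I. Substituting back brings back I: I = exp(-2*z)*sin(2*z)/2 - exp(-2*z)*cos(2*z)/2 − I.
Solving for I: (1 + 1)·I equals the remaining terms, so I = (1/2)·(exp(-2*z)*sin(2*z)/2 - exp(-2*z)*cos(2*z)/2).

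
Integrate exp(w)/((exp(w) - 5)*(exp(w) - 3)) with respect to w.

log(exp(w) - 5)/2 - log(exp(w) - 3)/2 + C

Let u = e^w, du = e^w dw.
The integral becomes ∫ du/((u-3)(u-5)); decompose into partial fractions.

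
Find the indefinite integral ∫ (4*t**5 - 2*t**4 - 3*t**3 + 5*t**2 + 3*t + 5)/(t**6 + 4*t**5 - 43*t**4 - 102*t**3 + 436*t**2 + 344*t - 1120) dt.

Factor the denominator: (t - 5)*(t - 2)**2*(t + 2)*(t + 4)*(t + 7).
Partial-fraction decomposition: 17693/(3645*(t + 7)) - 4343/(1944*(t + 4)) + 117/(1120*(t + 2)) - 8027/(23328*(t - 2)) - 103/(648*(t - 2)**2) + 2755/(1701*(t - 5)).
Integrate each term; A/(t−a) gives A·log|t−a|; A/(t−a)² gives −A/(t−a).

2755*log(t - 5)/1701 - 8027*log(t - 2)/23328 + 117*log(t + 2)/1120 - 4343*log(t + 4)/1944 + 17693*log(t + 7)/3645 + 103/(648*t - 1296) + C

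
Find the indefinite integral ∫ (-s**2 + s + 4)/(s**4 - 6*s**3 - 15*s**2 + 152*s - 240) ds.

17*log(s - 4)/81 - log(s - 3)/4 + 13*log(s + 5)/324 + 8/(9*s - 36) + C

Factor the denominator: (s - 4)**2*(s - 3)*(s + 5).
Partial-fraction decomposition: 13/(324*(s + 5)) - 1/(4*(s - 3)) + 17/(81*(s - 4)) - 8/(9*(s - 4)**2).
Integrate each term; A/(s−a) gives A·log|s−a|; A/(s−a)² gives −A/(s−a).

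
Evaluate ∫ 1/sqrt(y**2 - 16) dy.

Substitute y = 4·sec(θ), so dy = 4·sec(θ)*tan(θ) dθ and the radical becomes sqrt(y**2 - 16) = 4·tan(θ) by the Pythagorean identity.
Integrate the resulting trig expression in θ, then back-substitute sec(θ) = y/4, tan(θ) = sqrt(y**2 - 16)/4 (absorbing any constant into C).

log(y + sqrt(y**2 - 16)) + C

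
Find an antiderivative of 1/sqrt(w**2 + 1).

log(w + sqrt(w**2 + 1)) + C

Substitute w = tan(θ), so dw = sec(θ)^2 dθ and the radical becomes sqrt(w**2 + 1) = sec(θ) by the Pythagorean identity.
Integrate the resulting trig expression in θ, then back-substitute tan(θ) = w, sec(θ) = sqrt(w**2 + 1) (absorbing any constant into C).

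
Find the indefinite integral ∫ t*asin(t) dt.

Use integration by parts with u = arcsin(t), dv = t dt.
Then du = 1/sqrt(-t**2 + 1) dt.

t**2*asin(t)/2 + t*sqrt(-t**2 + 1)/4 - asin(t)/4 + C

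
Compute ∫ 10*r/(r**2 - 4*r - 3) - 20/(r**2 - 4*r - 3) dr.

Let u = r**2 - 4*r - 3, so du = (2*r - 4) dr.
Rewriting, the integral becomes 5·∫ 1/u du = 5·log(u).
Substituting back, u = r**2 - 4*r - 3.

5*log(r**2 - 4*r - 3) + C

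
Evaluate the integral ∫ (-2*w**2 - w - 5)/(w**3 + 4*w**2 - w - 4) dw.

Factor the denominator: (w - 1)*(w + 1)*(w + 4).
Partial-fraction decomposition: -11/(5*(w + 4)) + 1/(w + 1) - 4/(5*(w - 1)).
Integrate each term: A/(w−a) contributes A·log|w−a|.

-4*log(w - 1)/5 + log(w + 1) - 11*log(w + 4)/5 + C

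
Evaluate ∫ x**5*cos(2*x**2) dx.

x**4*sin(2*x**2)/4 + x**2*cos(2*x**2)/4 - sin(2*x**2)/8 + C

Let u = x², du = 2x dx; rewrite as (1/2)∫ u^2·cos(2u) du.
Now integrate by parts 2 times.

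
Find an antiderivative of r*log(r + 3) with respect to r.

Use integration by parts with u = log(r + 3), dv = r dr.
Then du = 1/(r + 3) dr and v = r**2/2.

r**2*log(r + 3)/2 - r**2/4 + 3*r/2 - 9*log(r + 3)/2 + C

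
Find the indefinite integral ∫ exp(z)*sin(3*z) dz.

Let I denote the integral. Integrate by parts with u = sin(3*z), dv = exp(z) dz, so v = exp(z): I = exp(z)*sin(3*z) − 3·∫ exp(z)*cos(3*z) dz.
Apply parts again with u = cos(3*z), dv = exp(z) dz: ∫ exp(z)*cos(3*z) dz = exp(z)*cos(3*z) + 3·I. Substituting back brings back I: I = exp(z)*sin(3*z) - 3*exp(z)*cos(3*z) − 9·I.
Solving for I: (1 + 9)·I equals the remaining terms, so I = (1/10)·(exp(z)*sin(3*z) - 3*exp(z)*cos(3*z)).

exp(z)*sin(3*z)/10 - 3*exp(z)*cos(3*z)/10 + C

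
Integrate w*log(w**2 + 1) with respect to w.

w**2*log(w**2 + 1)/2 - w**2/2 + log(w**2 + 1)/2 + C

Let u = w**2 + 1, so du = (2*w) dw.
The integral becomes (1/2)·∫ log(u) du; integrate by parts with u′=log(u), dv′=du.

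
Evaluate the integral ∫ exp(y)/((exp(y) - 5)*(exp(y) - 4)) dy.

Let u = e^y, du = e^y dy.
The integral becomes ∫ du/((u-5)(u-4)); decompose into partial fractions.

log(exp(y) - 5) - log(exp(y) - 4) + C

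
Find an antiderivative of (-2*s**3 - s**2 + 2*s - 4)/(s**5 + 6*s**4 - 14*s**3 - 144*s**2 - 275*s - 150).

Factor the denominator: (s - 5)*(s + 1)*(s + 2)*(s + 3)*(s + 5).
Partial-fraction decomposition: 211/(240*(s + 5)) - 35/(32*(s + 3)) + 4/(21*(s + 2)) + 5/(48*(s + 1)) - 269/(3360*(s - 5)).
Integrate each term: A/(s−a) contributes A·log|s−a|.

-269*log(s - 5)/3360 + 5*log(s + 1)/48 + 4*log(s + 2)/21 - 35*log(s + 3)/32 + 211*log(s + 5)/240 + C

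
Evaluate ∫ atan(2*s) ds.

s*atan(2*s) - log(4*s**2 + 1)/4 + C

Use integration by parts with u = arctan(2*s), dv = ds.
Then du = 2/(4*s**2 + 1) ds.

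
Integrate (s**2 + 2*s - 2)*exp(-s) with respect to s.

(-s**2 - 4*s - 2)*exp(-s) + C

Use integration by parts with u = s**2 + 2*s - 2, dv = exp(-s) ds, so v = -exp(-s).
Apply parts 2 times (tabular method): alternate signs, differentiate u down to 0, integrate dv up.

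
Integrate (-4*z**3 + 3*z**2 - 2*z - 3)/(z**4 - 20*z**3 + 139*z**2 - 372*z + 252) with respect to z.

-207*log(z - 7) + 5074*log(z - 6)/25 + log(z - 1)/25 - 771/(5*z - 30) + C

Factor the denominator: (z - 7)*(z - 6)**2*(z - 1).
Partial-fraction decomposition: 1/(25*(z - 1)) + 5074/(25*(z - 6)) + 771/(5*(z - 6)**2) - 207/(z - 7).
Integrate each term; A/(z−a) gives A·log|z−a|; A/(z−a)² gives −A/(z−a).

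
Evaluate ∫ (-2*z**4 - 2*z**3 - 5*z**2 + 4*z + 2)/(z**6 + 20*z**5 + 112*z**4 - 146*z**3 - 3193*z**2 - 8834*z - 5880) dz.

-1603*log(z - 5)/85536 + 7*log(z + 1)/3240 - 239*log(z + 4)/243 + 1181*log(z + 6)/55 - 53065*log(z + 7)/2592 + 4387/(216*z + 1512) + C

Factor the denominator: (z - 5)*(z + 1)*(z + 4)*(z + 6)*(z + 7)**2.
Partial-fraction decomposition: -53065/(2592*(z + 7)) - 4387/(216*(z + 7)**2) + 1181/(55*(z + 6)) - 239/(243*(z + 4)) + 7/(3240*(z + 1)) - 1603/(85536*(z - 5)).
Integrate each term; A/(z−a) gives A·log|z−a|; A/(z−a)² gives −A/(z−a).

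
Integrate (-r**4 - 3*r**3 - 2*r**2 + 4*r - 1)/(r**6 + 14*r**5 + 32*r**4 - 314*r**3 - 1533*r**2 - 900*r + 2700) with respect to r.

Factor the denominator: (r - 5)*(r - 1)*(r + 3)*(r + 5)*(r + 6)**2.
Partial-fraction decomposition: -138482/(53361*(r + 6)) - 745/(231*(r + 6)**2) + 107/(40*(r + 5)) - 31/(576*(r + 3)) + 1/(1568*(r - 1)) - 1031/(38720*(r - 5)).
Integrate each term; A/(r−a) gives A·log|r−a|; A/(r−a)² gives −A/(r−a).

-1031*log(r - 5)/38720 + log(r - 1)/1568 - 31*log(r + 3)/576 + 107*log(r + 5)/40 - 138482*log(r + 6)/53361 + 745/(231*r + 1386) + C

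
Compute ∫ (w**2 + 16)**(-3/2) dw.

Substitute w = 4·tan(θ), so dw = 4·sec(θ)^2 dθ and the radical becomes sqrt(w**2 + 16) = 4·sec(θ) by the Pythagorean identity.
Integrate the resulting trig expression in θ, then back-substitute tan(θ) = w/4, sec(θ) = sqrt(w**2 + 16)/4 (absorbing any constant into C).

w/(16*sqrt(w**2 + 16)) + C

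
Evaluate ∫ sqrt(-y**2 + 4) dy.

y*sqrt(-y**2 + 4)/2 + 2*asin(y/2) + C

Substitute y = 2·sin(θ), so dy = 2·cos(θ) dθ and the radical becomes sqrt(-y**2 + 4) = 2·cos(θ) by the Pythagorean identity.
Integrate the resulting trig expression in θ, then back-substitute θ = asin(y/2), sin(θ) = y/2, cos(θ) = sqrt(-y**2 + 4)/2 (absorbing any constant into C).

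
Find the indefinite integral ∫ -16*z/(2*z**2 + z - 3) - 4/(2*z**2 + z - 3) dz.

-4*log(2*z**2 + z - 3) + C

Let u = 2*z**2 + z - 3, so du = (4*z + 1) dz.
Rewriting, the integral becomes -4·∫ 1/u du = -4·log(u).
Substituting back, u = 2*z**2 + z - 3.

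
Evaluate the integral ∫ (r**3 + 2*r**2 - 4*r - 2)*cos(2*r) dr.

r**3*sin(2*r)/2 + r**2*sin(2*r) + 3*r**2*cos(2*r)/4 - 11*r*sin(2*r)/4 + r*cos(2*r) - 3*sin(2*r)/2 - 11*cos(2*r)/8 + C

Use integration by parts with u = r**3 + 2*r**2 - 4*r - 2, dv = cos(2*r) dr, so v = sin(2*r)/2.
Apply parts 3 times (tabular method): alternate signs, differentiate u down to 0, integrate dv up.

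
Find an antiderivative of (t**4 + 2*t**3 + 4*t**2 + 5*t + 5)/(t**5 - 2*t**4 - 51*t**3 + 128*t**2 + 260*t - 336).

1907*log(t - 6)/1040 - 43*log(t - 4)/36 + 17*log(t - 1)/360 - 11*log(t + 2)/720 + 171*log(t + 7)/520 + C

Factor the denominator: (t - 6)*(t - 4)*(t - 1)*(t + 2)*(t + 7).
Partial-fraction decomposition: 171/(520*(t + 7)) - 11/(720*(t + 2)) + 17/(360*(t - 1)) - 43/(36*(t - 4)) + 1907/(1040*(t - 6)).
Integrate each term: A/(t−a) contributes A·log|t−a|.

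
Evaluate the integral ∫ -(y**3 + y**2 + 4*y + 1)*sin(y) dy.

Use integration by parts with u = y**3 + y**2 + 4*y + 1, dv = -sin(y) dy, so v = cos(y).
Apply parts 3 times (tabular method): alternate signs, differentiate u down to 0, integrate dv up.

y**3*cos(y) - 3*y**2*sin(y) + y**2*cos(y) - 2*y*sin(y) - 2*y*cos(y) + 2*sin(y) - cos(y) + C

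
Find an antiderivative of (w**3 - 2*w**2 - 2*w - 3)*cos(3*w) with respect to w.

w**3*sin(3*w)/3 - 2*w**2*sin(3*w)/3 + w**2*cos(3*w)/3 - 8*w*sin(3*w)/9 - 4*w*cos(3*w)/9 - 23*sin(3*w)/27 - 8*cos(3*w)/27 + C

Use integration by parts with u = w**3 - 2*w**2 - 2*w - 3, dv = cos(3*w) dw, so v = sin(3*w)/3.
Apply parts 3 times (tabular method): alternate signs, differentiate u down to 0, integrate dv up.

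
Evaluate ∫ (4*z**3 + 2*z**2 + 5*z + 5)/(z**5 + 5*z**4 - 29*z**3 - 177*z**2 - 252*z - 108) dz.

Factor the denominator: (z - 6)*(z + 1)**2*(z + 3)*(z + 6).
Partial-fraction decomposition: -817/(900*(z + 6)) + 25/(27*(z + 3)) - 247/(1225*(z + 1)) + 1/(35*(z + 1)**2) + 971/(5292*(z - 6)).
Integrate each term; A/(z−a) gives A·log|z−a|; A/(z−a)² gives −A/(z−a).

971*log(z - 6)/5292 - 247*log(z + 1)/1225 + 25*log(z + 3)/27 - 817*log(z + 6)/900 - 1/(35*z + 35) + C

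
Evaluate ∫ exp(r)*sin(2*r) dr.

exp(r)*sin(2*r)/5 - 2*exp(r)*cos(2*r)/5 + C

Let I denote the integral. Integrate by parts with u = sin(2*r), dv = exp(r) dr, so v = exp(r): I = exp(r)*sin(2*r) − 2·∫ exp(r)*cos(2*r) dr.
Apply parts again with u = cos(2*r), dv = exp(r) dr: ∫ exp(r)*cos(2*r) dr = exp(r)*cos(2*r) + 2·I. Substituting back brings back I: I = exp(r)*sin(2*r) - 2*exp(r)*cos(2*r) − 4·I.
Solving for I: (1 + 4)·I equals the remaining terms, so I = (1/5)·(exp(r)*sin(2*r) - 2*exp(r)*cos(2*r)).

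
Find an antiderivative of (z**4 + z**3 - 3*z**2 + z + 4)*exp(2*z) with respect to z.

Use integration by parts with u = z**4 + z**3 - 3*z**2 + z + 4, dv = exp(2*z) dz, so v = exp(2*z)/2.
Apply parts 4 times (tabular method): alternate signs, differentiate u down to 0, integrate dv up.

(4*z**4 - 4*z**3 - 6*z**2 + 10*z + 11)*exp(2*z)/8 + C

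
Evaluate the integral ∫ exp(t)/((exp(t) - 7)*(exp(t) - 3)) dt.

Let u = e^t, du = e^t dt.
The integral becomes ∫ du/((u-7)(u-3)); decompose into partial fractions.

log(exp(t) - 7)/4 - log(exp(t) - 3)/4 + C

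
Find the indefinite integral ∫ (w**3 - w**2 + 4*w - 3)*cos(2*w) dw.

Use integration by parts with u = w**3 - w**2 + 4*w - 3, dv = cos(2*w) dw, so v = sin(2*w)/2.
Apply parts 3 times (tabular method): alternate signs, differentiate u down to 0, integrate dv up.

w**3*sin(2*w)/2 - w**2*sin(2*w)/2 + 3*w**2*cos(2*w)/4 + 5*w*sin(2*w)/4 - w*cos(2*w)/2 - 5*sin(2*w)/4 + 5*cos(2*w)/8 + C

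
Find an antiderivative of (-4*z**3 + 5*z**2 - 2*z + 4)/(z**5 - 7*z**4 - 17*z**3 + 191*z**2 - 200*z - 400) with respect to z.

-127*log(z - 5)/20 + 278*log(z - 4)/45 - log(z + 1)/40 + 71*log(z + 5)/360 - 4/(z - 4) + C

Factor the denominator: (z - 5)*(z - 4)**2*(z + 1)*(z + 5).
Partial-fraction decomposition: 71/(360*(z + 5)) - 1/(40*(z + 1)) + 278/(45*(z - 4)) + 4/(z - 4)**2 - 127/(20*(z - 5)).
Integrate each term; A/(z−a) gives A·log|z−a|; A/(z−a)² gives −A/(z−a).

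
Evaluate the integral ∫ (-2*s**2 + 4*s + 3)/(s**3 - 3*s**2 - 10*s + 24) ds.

-13*log(s - 4)/14 - 3*log(s - 2)/10 - 27*log(s + 3)/35 + C

Factor the denominator: (s - 4)*(s - 2)*(s + 3).
Partial-fraction decomposition: -27/(35*(s + 3)) - 3/(10*(s - 2)) - 13/(14*(s - 4)).
Integrate each term: A/(s−a) contributes A·log|s−a|.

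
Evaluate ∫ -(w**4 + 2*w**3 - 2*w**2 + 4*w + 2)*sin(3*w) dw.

w**4*cos(3*w)/3 - 4*w**3*sin(3*w)/9 + 2*w**3*cos(3*w)/3 - 2*w**2*sin(3*w)/3 - 10*w**2*cos(3*w)/9 + 20*w*sin(3*w)/27 + 8*w*cos(3*w)/9 - 8*sin(3*w)/27 + 74*cos(3*w)/81 + C

Use integration by parts with u = w**4 + 2*w**3 - 2*w**2 + 4*w + 2, dv = -sin(3*w) dw, so v = cos(3*w)/3.
Apply parts 4 times (tabular method): alternate signs, differentiate u down to 0, integrate dv up.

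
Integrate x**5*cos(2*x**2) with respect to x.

Let u = x², du = 2x dx; rewrite as (1/2)∫ u^2·cos(2u) du.
Now integrate by parts 2 times.

x**4*sin(2*x**2)/4 + x**2*cos(2*x**2)/4 - sin(2*x**2)/8 + C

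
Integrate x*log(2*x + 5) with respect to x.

x**2*log(2*x + 5)/2 - x**2/4 + 5*x/4 - 25*log(2*x + 5)/8 + C

Use integration by parts with u = log(2*x + 5), dv = x dx.
Then du = 2/(2*x + 5) dx and v = x**2/2.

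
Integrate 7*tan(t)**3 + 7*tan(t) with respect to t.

7*tan(t)**2/2 + C

Let u = tan(t), so du = (tan(t)**2 + 1) dt.
Rewriting, the integral becomes 7·∫ u^1 du = 7·u^2/2.
Substituting back, u = tan(t).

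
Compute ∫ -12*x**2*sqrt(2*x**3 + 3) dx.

Let u = 2*x**3 + 3, so du = (6*x**2) dx.
Rewriting, the integral becomes -2·∫ √u du = -2·(2/3)u^(3/2).
Substituting back, u = 2*x**3 + 3.

-4*(2*x**3 + 3)**(3/2)/3 + C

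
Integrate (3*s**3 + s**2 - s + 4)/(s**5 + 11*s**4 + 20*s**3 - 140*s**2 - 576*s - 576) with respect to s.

Factor the denominator: (s - 4)*(s + 2)*(s + 3)*(s + 4)*(s + 6).
Partial-fraction decomposition: -301/(120*(s + 6)) + 21/(4*(s + 4)) - 65/(21*(s + 3)) + 7/(24*(s + 2)) + 13/(210*(s - 4)).
Integrate each term: A/(s−a) contributes A·log|s−a|.

13*log(s - 4)/210 + 7*log(s + 2)/24 - 65*log(s + 3)/21 + 21*log(s + 4)/4 - 301*log(s + 6)/120 + C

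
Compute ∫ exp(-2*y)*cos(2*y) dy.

exp(-2*y)*sin(2*y)/4 - exp(-2*y)*cos(2*y)/4 + C

Let I denote the integral. Integrate by parts with u = cos(2*y), dv = exp(-2*y) dy, so v = -exp(-2*y)/2: I = -exp(-2*y)*cos(2*y)/2 − ∫ exp(-2*y)*sin(2*y) dy.
Apply parts again with u = sin(2*y), dv = exp(-2*y) dy: ∫ exp(-2*y)*sin(2*y) dy = -exp(-2*y)*sin(2*y)/2 + I. Substituting back brings back I: I = exp(-2*y)*sin(2*y)/2 - exp(-2*y)*cos(2*y)/2 − I.
Solving for I: (1 + 1)·I equals the remaining terms, so I = (1/2)·(exp(-2*y)*sin(2*y)/2 - exp(-2*y)*cos(2*y)/2).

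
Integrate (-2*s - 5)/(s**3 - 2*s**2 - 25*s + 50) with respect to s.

Factor the denominator: (s - 5)*(s - 2)*(s + 5).
Partial-fraction decomposition: 1/(14*(s + 5)) + 3/(7*(s - 2)) - 1/(2*(s - 5)).
Integrate each term: A/(s−a) contributes A·log|s−a|.

-log(s - 5)/2 + 3*log(s - 2)/7 + log(s + 5)/14 + C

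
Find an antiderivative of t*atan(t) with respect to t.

Use integration by parts with u = arctan(t), dv = t dt.
Then du = 1/(t**2 + 1) dt.

t**2*atan(t)/2 - t/2 + atan(t)/2 + C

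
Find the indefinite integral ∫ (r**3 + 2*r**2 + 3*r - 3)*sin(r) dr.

-r**3*cos(r) + 3*r**2*sin(r) - 2*r**2*cos(r) + 4*r*sin(r) + 3*r*cos(r) - 3*sin(r) + 7*cos(r) + C

Use integration by parts with u = r**3 + 2*r**2 + 3*r - 3, dv = sin(r) dr, so v = -cos(r).
Apply parts 3 times (tabular method): alternate signs, differentiate u down to 0, integrate dv up.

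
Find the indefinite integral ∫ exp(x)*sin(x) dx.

exp(x)*sin(x)/2 - exp(x)*cos(x)/2 + C

Let I denote the integral. Integrate by parts with u = sin(x), dv = exp(x) dx, so v = exp(x): I = exp(x)*sin(x) − ∫ exp(x)*cos(x) dx.
Apply parts again with u = cos(x), dv = exp(x) dx: ∫ exp(x)*cos(x) dx = exp(x)*cos(x) + I. Substituting back brings back I: I = exp(x)*sin(x) - exp(x)*cos(x) − I.
Solving for I: (1 + 1)·I equals the remaining terms, so I = (1/2)·(exp(x)*sin(x) - exp(x)*cos(x)).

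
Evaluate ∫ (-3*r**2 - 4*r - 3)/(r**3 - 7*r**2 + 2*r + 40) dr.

Factor the denominator: (r - 5)*(r - 4)*(r + 2).
Partial-fraction decomposition: -1/(6*(r + 2)) + 67/(6*(r - 4)) - 14/(r - 5).
Integrate each term: A/(r−a) contributes A·log|r−a|.

-14*log(r - 5) + 67*log(r - 4)/6 - log(r + 2)/6 + C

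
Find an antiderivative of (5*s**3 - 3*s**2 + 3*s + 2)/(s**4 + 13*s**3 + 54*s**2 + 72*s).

Factor the denominator: s*(s + 3)*(s + 4)*(s + 6).
Partial-fraction decomposition: 301/(9*(s + 6)) - 189/(4*(s + 4)) + 169/(9*(s + 3)) + 1/(36*s).
Integrate each term: A/(s−a) contributes A·log|s−a|.

log(s)/36 + 169*log(s + 3)/9 - 189*log(s + 4)/4 + 301*log(s + 6)/9 + C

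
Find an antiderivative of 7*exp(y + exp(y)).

Let u = exp(y), so du = (exp(y)) dy.
Rewriting, the integral becomes 7·∫ e^u du = 7·e^u.
Substituting back, u = exp(y).

7*exp(exp(y)) + C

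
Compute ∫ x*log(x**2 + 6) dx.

x**2*log(x**2 + 6)/2 - x**2/2 + 3*log(x**2 + 6) + C

Let u = x**2 + 6, so du = (2*x) dx.
The integral becomes (1/2)·∫ log(u) du; integrate by parts with u′=log(u), dv′=du.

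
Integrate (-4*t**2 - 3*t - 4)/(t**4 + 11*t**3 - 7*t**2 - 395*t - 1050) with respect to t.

Factor the denominator: (t - 6)*(t + 5)**2*(t + 7).
Partial-fraction decomposition: 179/(52*(t + 7)) - 1615/(484*(t + 5)) + 89/(22*(t + 5)**2) - 166/(1573*(t - 6)).
Integrate each term; A/(t−a) gives A·log|t−a|; A/(t−a)² gives −A/(t−a).

-166*log(t - 6)/1573 - 1615*log(t + 5)/484 + 179*log(t + 7)/52 - 89/(22*t + 110) + C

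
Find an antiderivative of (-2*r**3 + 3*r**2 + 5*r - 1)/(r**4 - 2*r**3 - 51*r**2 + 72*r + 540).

-295*log(r - 6)/108 + 151*log(r - 5)/88 + 65*log(r + 3)/216 - 509*log(r + 6)/396 + C

Factor the denominator: (r - 6)*(r - 5)*(r + 3)*(r + 6).
Partial-fraction decomposition: -509/(396*(r + 6)) + 65/(216*(r + 3)) + 151/(88*(r - 5)) - 295/(108*(r - 6)).
Integrate each term: A/(r−a) contributes A·log|r−a|.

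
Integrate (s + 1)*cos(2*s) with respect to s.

Use integration by parts with u = s + 1, dv = cos(2*s) ds, so v = sin(2*s)/2.
Apply parts 1 times (tabular method): alternate signs, differentiate u down to 0, integrate dv up.

s*sin(2*s)/2 + sin(2*s)/2 + cos(2*s)/4 + C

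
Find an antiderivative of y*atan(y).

Use integration by parts with u = arctan(y), dv = y dy.
Then du = 1/(y**2 + 1) dy.

y**2*atan(y)/2 - y/2 + atan(y)/2 + C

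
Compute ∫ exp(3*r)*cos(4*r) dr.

Let I denote the integral. Integrate by parts with u = cos(4*r), dv = exp(3*r) dr, so v = exp(3*r)/3: I = exp(3*r)*cos(4*r)/3 + (4/3)·∫ exp(3*r)*sin(4*r) dr.
Apply parts again with u = sin(4*r), dv = exp(3*r) dr: ∫ exp(3*r)*sin(4*r) dr = exp(3*r)*sin(4*r)/3 − (4/3)·I. Substituting back brings back I: I = 4*exp(3*r)*sin(4*r)/9 + exp(3*r)*cos(4*r)/3 − (16/9)·I.
Solving for I: (1 + 16/9)·I equals the remaining terms, so I = (9/25)·(4*exp(3*r)*sin(4*r)/9 + exp(3*r)*cos(4*r)/3).

4*exp(3*r)*sin(4*r)/25 + 3*exp(3*r)*cos(4*r)/25 + C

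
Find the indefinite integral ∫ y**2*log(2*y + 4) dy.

y**3*log(2*y + 4)/3 - y**3/9 + y**2/3 - 4*y/3 + 8*log(y + 2)/3 + C

Use integration by parts with u = log(2*y + 4), dv = y**2 dy.
Then du = 2/(2*y + 4) dy and v = y**3/3.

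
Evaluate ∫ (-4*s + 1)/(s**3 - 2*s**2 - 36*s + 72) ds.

-23*log(s - 6)/48 + 7*log(s - 2)/32 + 25*log(s + 6)/96 + C

Factor the denominator: (s - 6)*(s - 2)*(s + 6).
Partial-fraction decomposition: 25/(96*(s + 6)) + 7/(32*(s - 2)) - 23/(48*(s - 6)).
Integrate each term: A/(s−a) contributes A·log|s−a|.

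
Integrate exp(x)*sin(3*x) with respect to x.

exp(x)*sin(3*x)/10 - 3*exp(x)*cos(3*x)/10 + C

Let I denote the integral. Integrate by parts with u = sin(3*x), dv = exp(x) dx, so v = exp(x): I = exp(x)*sin(3*x) − 3·∫ exp(x)*cos(3*x) dx.
Apply parts again with u = cos(3*x), dv = exp(x) dx: ∫ exp(x)*cos(3*x) dx = exp(x)*cos(3*x) + 3·I. Substituting back brings back I: I = exp(x)*sin(3*x) - 3*exp(x)*cos(3*x) − 9·I.
Solving for I: (1 + 9)·I equals the remaining terms, so I = (1/10)·(exp(x)*sin(3*x) - 3*exp(x)*cos(3*x)).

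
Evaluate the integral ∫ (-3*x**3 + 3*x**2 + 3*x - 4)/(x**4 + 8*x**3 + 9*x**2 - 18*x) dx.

Factor the denominator: x*(x - 1)*(x + 3)*(x + 6).
Partial-fraction decomposition: -367/(63*(x + 6)) + 95/(36*(x + 3)) - 1/(28*(x - 1)) + 2/(9*x).
Integrate each term: A/(x−a) contributes A·log|x−a|.

2*log(x)/9 - log(x - 1)/28 + 95*log(x + 3)/36 - 367*log(x + 6)/63 + C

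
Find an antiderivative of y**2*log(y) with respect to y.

y**3*log(y)/3 - y**3/9 + C

Use integration by parts with u = log(y), dv = y**2 dy.
Then du = 1/y dy and v = y**3/3.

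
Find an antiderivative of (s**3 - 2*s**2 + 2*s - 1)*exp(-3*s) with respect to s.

Use integration by parts with u = s**3 - 2*s**2 + 2*s - 1, dv = exp(-3*s) ds, so v = -exp(-3*s)/3.
Apply parts 3 times (tabular method): alternate signs, differentiate u down to 0, integrate dv up.

(-9*s**3 + 9*s**2 - 12*s + 5)*exp(-3*s)/27 + C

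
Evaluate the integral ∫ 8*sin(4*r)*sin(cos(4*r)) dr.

Let u = cos(4*r), so du = (-4*sin(4*r)) dr.
Rewriting, the integral becomes -2·∫ sin(u) du = -2·-cos(u).
Substituting back, u = cos(4*r).

2*cos(cos(4*r)) + C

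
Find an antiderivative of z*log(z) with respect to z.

z**2*log(z)/2 - z**2/4 + C

Use integration by parts with u = log(z), dv = z dz.
Then du = 1/z dz and v = z**2/2.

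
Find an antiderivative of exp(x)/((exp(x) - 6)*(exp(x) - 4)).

log(exp(x) - 6)/2 - log(exp(x) - 4)/2 + C

Let u = e^x, du = e^x dx.
The integral becomes ∫ du/((u-6)(u-4)); decompose into partial fractions.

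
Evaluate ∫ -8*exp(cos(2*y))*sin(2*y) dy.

Let u = cos(2*y), so du = (-2*sin(2*y)) dy.
Rewriting, the integral becomes 4·∫ e^u du = 4·e^u.
Substituting back, u = cos(2*y).

4*exp(cos(2*y)) + C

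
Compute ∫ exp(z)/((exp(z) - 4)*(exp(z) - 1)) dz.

Let u = e^z, du = e^z dz.
The integral becomes ∫ du/((u-4)(u-1)); decompose into partial fractions.

log(exp(z) - 4)/3 - log(exp(z) - 1)/3 + C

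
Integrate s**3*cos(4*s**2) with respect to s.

s**2*sin(4*s**2)/8 + cos(4*s**2)/32 + C

Let u = s², du = 2s ds; rewrite as (1/2)∫ u^1·cos(4u) du.
Now integrate by parts 1 time.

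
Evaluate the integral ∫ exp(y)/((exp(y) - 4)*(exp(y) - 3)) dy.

log(exp(y) - 4) - log(exp(y) - 3) + C

Let u = e^y, du = e^y dy.
The integral becomes ∫ du/((u-3)(u-4)); decompose into partial fractions.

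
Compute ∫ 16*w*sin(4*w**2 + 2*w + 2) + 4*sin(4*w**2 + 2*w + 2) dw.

-2*cos(4*w**2 + 2*w + 2) + C

Let u = 4*w**2 + 2*w + 2, so du = (8*w + 2) dw.
Rewriting, the integral becomes 2·∫ sin(u) du = 2·-cos(u).
Substituting back, u = 4*w**2 + 2*w + 2.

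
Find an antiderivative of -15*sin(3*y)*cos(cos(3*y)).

Let u = cos(3*y), so du = (-3*sin(3*y)) dy.
Rewriting, the integral becomes 5·∫ cos(u) du = 5·sin(u).
Substituting back, u = cos(3*y).

5*sin(cos(3*y)) + C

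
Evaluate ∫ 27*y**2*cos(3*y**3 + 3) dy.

3*sin(3*y**3 + 3) + C

Let u = 3*y**3 + 3, so du = (9*y**2) dy.
Rewriting, the integral becomes 3·∫ cos(u) du = 3·sin(u).
Substituting back, u = 3*y**3 + 3.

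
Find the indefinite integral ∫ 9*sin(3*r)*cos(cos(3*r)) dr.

-3*sin(cos(3*r)) + C

Let u = cos(3*r), so du = (-3*sin(3*r)) dr.
Rewriting, the integral becomes -3·∫ cos(u) du = -3·sin(u).
Substituting back, u = cos(3*r).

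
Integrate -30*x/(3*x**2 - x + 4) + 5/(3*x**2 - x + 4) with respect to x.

Let u = 3*x**2 - x + 4, so du = (6*x - 1) dx.
Rewriting, the integral becomes -5·∫ 1/u du = -5·log(u).
Substituting back, u = 3*x**2 - x + 4.

-5*log(3*x**2 - x + 4) + C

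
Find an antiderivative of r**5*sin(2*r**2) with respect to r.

-r**4*cos(2*r**2)/4 + r**2*sin(2*r**2)/4 + cos(2*r**2)/8 + C

Let u = r², du = 2r dr; rewrite as (1/2)∫ u^2·sin(2u) du.
Now integrate by parts 2 times.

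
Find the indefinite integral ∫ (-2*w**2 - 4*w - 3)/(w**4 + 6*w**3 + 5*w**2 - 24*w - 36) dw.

Factor the denominator: (w - 2)*(w + 2)*(w + 3)**2.
Partial-fraction decomposition: -14/(25*(w + 3)) - 9/(5*(w + 3)**2) + 3/(4*(w + 2)) - 19/(100*(w - 2)).
Integrate each term; A/(w−a) gives A·log|w−a|; A/(w−a)² gives −A/(w−a).

-19*log(w - 2)/100 + 3*log(w + 2)/4 - 14*log(w + 3)/25 + 9/(5*w + 15) + C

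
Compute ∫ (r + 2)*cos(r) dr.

Use integration by parts with u = r + 2, dv = cos(r) dr, so v = sin(r).
Apply parts 1 times (tabular method): alternate signs, differentiate u down to 0, integrate dv up.

r*sin(r) + 2*sin(r) + cos(r) + C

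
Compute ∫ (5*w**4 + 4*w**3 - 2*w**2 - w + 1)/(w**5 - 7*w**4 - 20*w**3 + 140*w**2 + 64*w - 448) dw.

13273*log(w - 7)/1485 - 1501*log(w - 4)/288 + 103*log(w - 2)/240 - 43*log(w + 2)/432 + 997*log(w + 4)/1056 + C

Factor the denominator: (w - 7)*(w - 4)*(w - 2)*(w + 2)*(w + 4).
Partial-fraction decomposition: 997/(1056*(w + 4)) - 43/(432*(w + 2)) + 103/(240*(w - 2)) - 1501/(288*(w - 4)) + 13273/(1485*(w - 7)).
Integrate each term: A/(w−a) contributes A·log|w−a|.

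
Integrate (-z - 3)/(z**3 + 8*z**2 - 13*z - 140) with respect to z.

-7*log(z - 4)/99 - log(z + 5)/9 + 2*log(z + 7)/11 + C

Factor the denominator: (z - 4)*(z + 5)*(z + 7).
Partial-fraction decomposition: 2/(11*(z + 7)) - 1/(9*(z + 5)) - 7/(99*(z - 4)).
Integrate each term: A/(z−a) contributes A·log|z−a|.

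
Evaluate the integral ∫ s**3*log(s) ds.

Use integration by parts with u = log(s), dv = s**3 ds.
Then du = 1/s ds and v = s**4/4.

s**4*log(s)/4 - s**4/16 + C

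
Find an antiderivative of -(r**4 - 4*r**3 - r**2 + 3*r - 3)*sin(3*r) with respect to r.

r**4*cos(3*r)/3 - 4*r**3*sin(3*r)/9 - 4*r**3*cos(3*r)/3 + 4*r**2*sin(3*r)/3 - 7*r**2*cos(3*r)/9 + 14*r*sin(3*r)/27 + 17*r*cos(3*r)/9 - 17*sin(3*r)/27 - 67*cos(3*r)/81 + C

Use integration by parts with u = r**4 - 4*r**3 - r**2 + 3*r - 3, dv = -sin(3*r) dr, so v = cos(3*r)/3.
Apply parts 4 times (tabular method): alternate signs, differentiate u down to 0, integrate dv up.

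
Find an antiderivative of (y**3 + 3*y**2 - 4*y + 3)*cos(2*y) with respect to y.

Use integration by parts with u = y**3 + 3*y**2 - 4*y + 3, dv = cos(2*y) dy, so v = sin(2*y)/2.
Apply parts 3 times (tabular method): alternate signs, differentiate u down to 0, integrate dv up.

y**3*sin(2*y)/2 + 3*y**2*sin(2*y)/2 + 3*y**2*cos(2*y)/4 - 11*y*sin(2*y)/4 + 3*y*cos(2*y)/2 + 3*sin(2*y)/4 - 11*cos(2*y)/8 + C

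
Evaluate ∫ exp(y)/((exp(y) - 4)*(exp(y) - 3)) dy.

log(exp(y) - 4) - log(exp(y) - 3) + C

Let u = e^y, du = e^y dy.
The integral becomes ∫ du/((u-4)(u-3)); decompose into partial fractions.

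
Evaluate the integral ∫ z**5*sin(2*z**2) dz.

Let u = z², du = 2z dz; rewrite as (1/2)∫ u^2·sin(2u) du.
Now integrate by parts 2 times.

-z**4*cos(2*z**2)/4 + z**2*sin(2*z**2)/4 + cos(2*z**2)/8 + C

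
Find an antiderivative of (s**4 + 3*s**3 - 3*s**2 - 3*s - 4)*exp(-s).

Use integration by parts with u = s**4 + 3*s**3 - 3*s**2 - 3*s - 4, dv = exp(-s) ds, so v = -exp(-s).
Apply parts 4 times (tabular method): alternate signs, differentiate u down to 0, integrate dv up.

(-s**4 - 7*s**3 - 18*s**2 - 33*s - 29)*exp(-s) + C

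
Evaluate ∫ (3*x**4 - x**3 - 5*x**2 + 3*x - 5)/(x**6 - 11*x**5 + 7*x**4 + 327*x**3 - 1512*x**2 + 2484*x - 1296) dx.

Factor the denominator: (x - 6)*(x - 4)*(x - 3)**2*(x - 1)*(x + 6).
Partial-fraction decomposition: -3901/(68040*(x + 6)) - 1/(84*(x - 1)) + 7135/(972*(x - 3)) + 175/(54*(x - 3)**2) - 631/(60*(x - 4)) + 701/(216*(x - 6)).
Integrate each term; A/(x−a) gives A·log|x−a|; A/(x−a)² gives −A/(x−a).

701*log(x - 6)/216 - 631*log(x - 4)/60 + 7135*log(x - 3)/972 - log(x - 1)/84 - 3901*log(x + 6)/68040 - 175/(54*x - 162) + C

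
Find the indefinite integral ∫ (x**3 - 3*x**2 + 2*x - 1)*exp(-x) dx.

Use integration by parts with u = x**3 - 3*x**2 + 2*x - 1, dv = exp(-x) dx, so v = -exp(-x).
Apply parts 3 times (tabular method): alternate signs, differentiate u down to 0, integrate dv up.

(-x**3 - 2*x - 1)*exp(-x) + C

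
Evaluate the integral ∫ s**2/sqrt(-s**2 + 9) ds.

Substitute s = 3·sin(θ), so ds = 3·cos(θ) dθ and the radical becomes sqrt(-s**2 + 9) = 3·cos(θ) by the Pythagorean identity.
Integrate the resulting trig expression in θ, then back-substitute θ = asin(s/3), sin(θ) = s/3, cos(θ) = sqrt(-s**2 + 9)/3 (absorbing any constant into C).

-s*sqrt(-s**2 + 9)/2 + 9*asin(s/3)/2 + C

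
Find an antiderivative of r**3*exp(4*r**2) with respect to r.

Let u = r², du = 2r dr; rewrite as (1/2)∫ u^1·exp(4u) du.
Now integrate by parts 1 time.

(4*r**2 - 1)*exp(4*r**2)/32 + C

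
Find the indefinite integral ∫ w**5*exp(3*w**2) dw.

(9*w**4 - 6*w**2 + 2)*exp(3*w**2)/54 + C

Let u = w², du = 2w dw; rewrite as (1/2)∫ u^2·exp(3u) du.
Now integrate by parts 2 times.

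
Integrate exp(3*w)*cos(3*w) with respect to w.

exp(3*w)*sin(3*w)/6 + exp(3*w)*cos(3*w)/6 + C

Let I denote the integral. Integrate by parts with u = cos(3*w), dv = exp(3*w) dw, so v = exp(3*w)/3: I = exp(3*w)*cos(3*w)/3 + ∫ exp(3*w)*sin(3*w) dw.
Apply parts again with u = sin(3*w), dv = exp(3*w) dw: ∫ exp(3*w)*sin(3*w) dw = exp(3*w)*sin(3*w)/3 − I. Substituting back brings back I: I = exp(3*w)*sin(3*w)/3 + exp(3*w)*cos(3*w)/3 − I.
Solving for I: (1 + 1)·I equals the remaining terms, so I = (1/2)·(exp(3*w)*sin(3*w)/3 + exp(3*w)*cos(3*w)/3).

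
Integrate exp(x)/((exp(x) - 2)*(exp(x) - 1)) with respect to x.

log(exp(x) - 2) - log(exp(x) - 1) + C

Let u = e^x, du = e^x dx.
The integral becomes ∫ du/((u-2)(u-1)); decompose into partial fractions.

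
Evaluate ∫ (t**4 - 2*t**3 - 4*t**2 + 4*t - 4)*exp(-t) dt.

(-t**4 - 2*t**3 - 2*t**2 - 8*t - 4)*exp(-t) + C

Use integration by parts with u = t**4 - 2*t**3 - 4*t**2 + 4*t - 4, dv = exp(-t) dt, so v = -exp(-t).
Apply parts 4 times (tabular method): alternate signs, differentiate u down to 0, integrate dv up.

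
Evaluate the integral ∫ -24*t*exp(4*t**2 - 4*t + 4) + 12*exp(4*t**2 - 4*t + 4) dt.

-3*exp(4*t**2 - 4*t + 4) + C

Let u = 4*t**2 - 4*t + 4, so du = (8*t - 4) dt.
Rewriting, the integral becomes -3·∫ e^u du = -3·e^u.
Substituting back, u = 4*t**2 - 4*t + 4.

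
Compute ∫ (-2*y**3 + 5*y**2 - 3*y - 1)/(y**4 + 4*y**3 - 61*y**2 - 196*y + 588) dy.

Factor the denominator: (y - 7)*(y - 2)*(y + 6)*(y + 7).
Partial-fraction decomposition: -317/(42*(y + 7)) + 629/(104*(y + 6)) + 1/(120*(y - 2)) - 463/(910*(y - 7)).
Integrate each term: A/(y−a) contributes A·log|y−a|.

-463*log(y - 7)/910 + log(y - 2)/120 + 629*log(y + 6)/104 - 317*log(y + 7)/42 + C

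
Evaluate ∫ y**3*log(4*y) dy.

y**4*(log(y) + 2*log(2))/4 - y**4/16 + C

Use integration by parts with u = log(4*y), dv = y**3 dy.
Then du = 1/y dy and v = y**4/4.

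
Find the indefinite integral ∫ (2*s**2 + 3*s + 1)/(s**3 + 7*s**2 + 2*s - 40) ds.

5*log(s - 2)/14 - 7*log(s + 4)/2 + 36*log(s + 5)/7 + C

Factor the denominator: (s - 2)*(s + 4)*(s + 5).
Partial-fraction decomposition: 36/(7*(s + 5)) - 7/(2*(s + 4)) + 5/(14*(s - 2)).
Integrate each term: A/(s−a) contributes A·log|s−a|.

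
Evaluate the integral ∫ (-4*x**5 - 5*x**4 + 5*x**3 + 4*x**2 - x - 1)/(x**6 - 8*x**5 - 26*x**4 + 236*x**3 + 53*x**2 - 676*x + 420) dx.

-38665*log(x - 7)/1944 + 36367*log(x - 6)/2200 - 133*log(x - 1)/4050 + 25*log(x + 2)/1944 - 4427*log(x + 5)/7128 + 1/(270*x - 270) + C

Factor the denominator: (x - 7)*(x - 6)*(x - 1)**2*(x + 2)*(x + 5).
Partial-fraction decomposition: -4427/(7128*(x + 5)) + 25/(1944*(x + 2)) - 133/(4050*(x - 1)) - 1/(270*(x - 1)**2) + 36367/(2200*(x - 6)) - 38665/(1944*(x - 7)).
Integrate each term; A/(x−a) gives A·log|x−a|; A/(x−a)² gives −A/(x−a).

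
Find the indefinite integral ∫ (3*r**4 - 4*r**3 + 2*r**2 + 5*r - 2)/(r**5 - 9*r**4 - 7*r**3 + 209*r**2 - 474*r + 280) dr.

2981*log(r - 7)/540 - 281*log(r - 4)/81 + 16*log(r - 2)/35 - log(r - 1)/27 + 1199*log(r + 5)/2268 + C

Factor the denominator: (r - 7)*(r - 4)*(r - 2)*(r - 1)*(r + 5).
Partial-fraction decomposition: 1199/(2268*(r + 5)) - 1/(27*(r - 1)) + 16/(35*(r - 2)) - 281/(81*(r - 4)) + 2981/(540*(r - 7)).
Integrate each term: A/(r−a) contributes A·log|r−a|.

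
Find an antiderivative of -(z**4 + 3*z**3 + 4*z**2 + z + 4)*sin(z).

Use integration by parts with u = z**4 + 3*z**3 + 4*z**2 + z + 4, dv = -sin(z) dz, so v = cos(z).
Apply parts 4 times (tabular method): alternate signs, differentiate u down to 0, integrate dv up.

z**4*cos(z) - 4*z**3*sin(z) + 3*z**3*cos(z) - 9*z**2*sin(z) - 8*z**2*cos(z) + 16*z*sin(z) - 17*z*cos(z) + 17*sin(z) + 20*cos(z) + C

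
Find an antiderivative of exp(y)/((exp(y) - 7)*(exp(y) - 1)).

Let u = e^y, du = e^y dy.
The integral becomes ∫ du/((u-1)(u-7)); decompose into partial fractions.

log(exp(y) - 7)/6 - log(exp(y) - 1)/6 + C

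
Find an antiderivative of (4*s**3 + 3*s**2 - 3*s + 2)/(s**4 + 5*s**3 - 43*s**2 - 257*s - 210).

Factor the denominator: (s - 7)*(s + 1)*(s + 5)*(s + 6).
Partial-fraction decomposition: 736/(65*(s + 6)) - 17/(2*(s + 5)) - 1/(40*(s + 1)) + 125/(104*(s - 7)).
Integrate each term: A/(s−a) contributes A·log|s−a|.

125*log(s - 7)/104 - log(s + 1)/40 - 17*log(s + 5)/2 + 736*log(s + 6)/65 + C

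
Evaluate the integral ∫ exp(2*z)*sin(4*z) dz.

exp(2*z)*sin(4*z)/10 - exp(2*z)*cos(4*z)/5 + C

Let I denote the integral. Integrate by parts with u = sin(4*z), dv = exp(2*z) dz, so v = exp(2*z)/2: I = exp(2*z)*sin(4*z)/2 − 2·∫ exp(2*z)*cos(4*z) dz.
Apply parts again with u = cos(4*z), dv = exp(2*z) dz: ∫ exp(2*z)*cos(4*z) dz = exp(2*z)*cos(4*z)/2 + 2·I. Substituting back brings back I: I = exp(2*z)*sin(4*z)/2 - exp(2*z)*cos(4*z) − 4·I.
Solving for I: (1 + 4)·I equals the remaining terms, so I = (1/5)·(exp(2*z)*sin(4*z)/2 - exp(2*z)*cos(4*z)).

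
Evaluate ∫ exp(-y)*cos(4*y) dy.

4*exp(-y)*sin(4*y)/17 - exp(-y)*cos(4*y)/17 + C

Let I denote the integral. Integrate by parts with u = cos(4*y), dv = exp(-y) dy, so v = -exp(-y): I = -exp(-y)*cos(4*y) − 4·∫ exp(-y)*sin(4*y) dy.
Apply parts again with u = sin(4*y), dv = exp(-y) dy: ∫ exp(-y)*sin(4*y) dy = -exp(-y)*sin(4*y) + 4·I. Substituting back brings back I: I = 4*exp(-y)*sin(4*y) - exp(-y)*cos(4*y) − 16·I.
Solving for I: (1 + 16)·I equals the remaining terms, so I = (1/17)·(4*exp(-y)*sin(4*y) - exp(-y)*cos(4*y)).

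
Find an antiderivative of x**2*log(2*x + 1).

Use integration by parts with u = log(2*x + 1), dv = x**2 dx.
Then du = 2/(2*x + 1) dx and v = x**3/3.

x**3*log(2*x + 1)/3 - x**3/9 + x**2/12 - x/12 + log(2*x + 1)/24 + C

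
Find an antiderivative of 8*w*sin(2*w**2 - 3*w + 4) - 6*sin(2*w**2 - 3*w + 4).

-2*cos(2*w**2 - 3*w + 4) + C

Let u = 2*w**2 - 3*w + 4, so du = (4*w - 3) dw.
Rewriting, the integral becomes 2·∫ sin(u) du = 2·-cos(u).
Substituting back, u = 2*w**2 - 3*w + 4.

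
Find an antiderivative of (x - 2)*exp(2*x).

Use integration by parts with u = x - 2, dv = exp(2*x) dx, so v = exp(2*x)/2.
Apply parts 1 times (tabular method): alternate signs, differentiate u down to 0, integrate dv up.

(2*x - 5)*exp(2*x)/4 + C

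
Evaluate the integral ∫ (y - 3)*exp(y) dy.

Use integration by parts with u = y - 3, dv = exp(y) dy, so v = exp(y).
Apply parts 1 times (tabular method): alternate signs, differentiate u down to 0, integrate dv up.

(y - 4)*exp(y) + C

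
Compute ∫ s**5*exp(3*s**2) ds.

(9*s**4 - 6*s**2 + 2)*exp(3*s**2)/54 + C

Let u = s², du = 2s ds; rewrite as (1/2)∫ u^2·exp(3u) du.
Now integrate by parts 2 times.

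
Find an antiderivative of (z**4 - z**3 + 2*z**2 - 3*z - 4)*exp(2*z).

Use integration by parts with u = z**4 - z**3 + 2*z**2 - 3*z - 4, dv = exp(2*z) dz, so v = exp(2*z)/2.
Apply parts 4 times (tabular method): alternate signs, differentiate u down to 0, integrate dv up.

(4*z**4 - 12*z**3 + 26*z**2 - 38*z + 3)*exp(2*z)/8 + C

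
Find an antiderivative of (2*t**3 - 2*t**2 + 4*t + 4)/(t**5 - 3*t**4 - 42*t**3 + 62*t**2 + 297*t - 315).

31*log(t - 7)/144 - 13*log(t - 3)/96 + log(t - 1)/36 + log(t + 3)/6 - 79*log(t + 5)/288 + C

Factor the denominator: (t - 7)*(t - 3)*(t - 1)*(t + 3)*(t + 5).
Partial-fraction decomposition: -79/(288*(t + 5)) + 1/(6*(t + 3)) + 1/(36*(t - 1)) - 13/(96*(t - 3)) + 31/(144*(t - 7)).
Integrate each term: A/(t−a) contributes A·log|t−a|.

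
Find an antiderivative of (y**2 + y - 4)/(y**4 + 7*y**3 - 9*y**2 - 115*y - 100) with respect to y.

16*log(y - 4)/405 + log(y + 1)/20 - 29*log(y + 5)/324 - 4/(9*y + 45) + C

Factor the denominator: (y - 4)*(y + 1)*(y + 5)**2.
Partial-fraction decomposition: -29/(324*(y + 5)) + 4/(9*(y + 5)**2) + 1/(20*(y + 1)) + 16/(405*(y - 4)).
Integrate each term; A/(y−a) gives A·log|y−a|; A/(y−a)² gives −A/(y−a).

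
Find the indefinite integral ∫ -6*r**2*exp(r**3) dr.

Let u = r**3, so du = (3*r**2) dr.
Rewriting, the integral becomes -2·∫ e^u du = -2·e^u.
Substituting back, u = r**3.

-2*exp(r**3) + C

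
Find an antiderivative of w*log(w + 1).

w**2*log(w + 1)/2 - w**2/4 + w/2 - log(w + 1)/2 + C

Use integration by parts with u = log(w + 1), dv = w dw.
Then du = 1/(w + 1) dw and v = w**2/2.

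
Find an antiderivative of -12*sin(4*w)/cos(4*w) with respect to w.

3*log(cos(4*w)) + C

Let u = cos(4*w), so du = (-4*sin(4*w)) dw.
Rewriting, the integral becomes 3·∫ 1/u du = 3·log(u).
Substituting back, u = cos(4*w).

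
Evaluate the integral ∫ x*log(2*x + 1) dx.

x**2*log(2*x + 1)/2 - x**2/4 + x/4 - log(2*x + 1)/8 + C

Use integration by parts with u = log(2*x + 1), dv = x dx.
Then du = 2/(2*x + 1) dx and v = x**2/2.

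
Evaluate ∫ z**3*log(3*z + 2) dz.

Use integration by parts with u = log(3*z + 2), dv = z**3 dz.
Then du = 3/(3*z + 2) dz and v = z**4/4.

z**4*log(3*z + 2)/4 - z**4/16 + z**3/18 - z**2/18 + 2*z/27 - 4*log(3*z + 2)/81 + C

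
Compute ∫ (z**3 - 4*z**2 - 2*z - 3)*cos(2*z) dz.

z**3*sin(2*z)/2 - 2*z**2*sin(2*z) + 3*z**2*cos(2*z)/4 - 7*z*sin(2*z)/4 - 2*z*cos(2*z) - sin(2*z)/2 - 7*cos(2*z)/8 + C

Use integration by parts with u = z**3 - 4*z**2 - 2*z - 3, dv = cos(2*z) dz, so v = sin(2*z)/2.
Apply parts 3 times (tabular method): alternate signs, differentiate u down to 0, integrate dv up.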